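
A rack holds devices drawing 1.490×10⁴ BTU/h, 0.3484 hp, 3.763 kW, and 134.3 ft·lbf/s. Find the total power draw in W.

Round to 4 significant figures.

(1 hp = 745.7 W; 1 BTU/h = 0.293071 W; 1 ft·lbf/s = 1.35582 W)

1.490×10⁴ BTU/h × 0.293071 = 4366.76 W
0.3484 hp × 745.7 = 259.802 W
3.763 kW × 1000 = 3763 W
134.3 ft·lbf/s × 1.35582 = 182.087 W
Total: 4366.76 + 259.802 + 3763 + 182.087 = 8571.65 W

8572 W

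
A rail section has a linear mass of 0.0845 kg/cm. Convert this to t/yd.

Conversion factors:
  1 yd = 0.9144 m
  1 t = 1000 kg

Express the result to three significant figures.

0.0845 kg/cm ÷ 0.01 m/cm = 8.45 kg/m
8.45 kg/m ÷ 1000 kg/t × 0.9144 m/yd = 0.00772668 t/yd

0.00773 t/yd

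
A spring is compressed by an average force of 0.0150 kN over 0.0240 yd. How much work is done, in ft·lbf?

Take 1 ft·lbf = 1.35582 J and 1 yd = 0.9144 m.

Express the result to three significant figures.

0.0150 kN × 1000 = 15 N
0.0240 yd × 0.9144 = 0.0219456 m
W = F × d = 15 N × 0.0219456 m = 0.329184 J
0.329184 J ÷ (1.35582 J/ft·lbf) = 0.242793 ft·lbf

0.243 ft·lbf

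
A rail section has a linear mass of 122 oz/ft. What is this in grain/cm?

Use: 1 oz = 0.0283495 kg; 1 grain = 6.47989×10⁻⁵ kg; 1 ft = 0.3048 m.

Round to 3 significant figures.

122 oz/ft × 0.0283495 kg/oz ÷ 0.3048 m/ft = 11.3472 kg/m
11.3472 kg/m ÷ 6.47989×10⁻⁵ kg/grain × 0.01 m/cm = 1751.14 grain/cm

1750 grain/cm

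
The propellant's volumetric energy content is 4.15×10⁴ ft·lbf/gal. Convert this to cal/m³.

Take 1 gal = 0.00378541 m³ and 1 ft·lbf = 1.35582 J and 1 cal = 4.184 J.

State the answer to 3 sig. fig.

4.15×10⁴ ft·lbf/gal × 1.35582 J/ft·lbf ÷ 0.00378541 m³/gal = 1.48641×10⁷ J/m³
1.48641×10⁷ J/m³ ÷ 4.184 J/cal = 3.55261×10⁶ cal/m³

3.55×10⁶ cal/m³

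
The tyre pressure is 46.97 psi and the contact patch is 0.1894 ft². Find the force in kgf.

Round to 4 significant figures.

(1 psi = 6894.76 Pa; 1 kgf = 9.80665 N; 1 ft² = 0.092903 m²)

46.97 psi × 6894.76 → 323847 Pa
0.1894 ft² × 0.092903 → 0.0175958 m²
F = P × A = 323847 Pa × 0.0175958 m² = 5698.35 N
5698.35 N ÷ (9.80665 N/kgf) = 581.07 kgf

581.1 kgf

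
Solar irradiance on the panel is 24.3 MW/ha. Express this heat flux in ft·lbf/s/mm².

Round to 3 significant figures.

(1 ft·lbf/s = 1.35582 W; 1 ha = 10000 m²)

24.3 MW/ha × 1000000 W/MW ÷ 10000 m²/ha = 2430 W/m²
2430 W/m² ÷ 1.35582 W/ft·lbf/s × 10⁻⁶ m²/mm² = 0.00179227 ft·lbf/s/mm²

0.00179 ft·lbf/s/mm²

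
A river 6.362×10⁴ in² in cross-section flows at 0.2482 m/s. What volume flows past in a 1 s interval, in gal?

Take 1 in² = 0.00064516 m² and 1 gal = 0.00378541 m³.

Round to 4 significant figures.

2691 gal

6.362×10⁴ in² × 0.00064516 → 41.0451 m²
V = v × A × t = 0.2482 m/s × 41.0451 m² × 1 s = 10.1874 m³
10.1874 m³ ÷ (0.00378541 m³/gal) = 2691.23 gal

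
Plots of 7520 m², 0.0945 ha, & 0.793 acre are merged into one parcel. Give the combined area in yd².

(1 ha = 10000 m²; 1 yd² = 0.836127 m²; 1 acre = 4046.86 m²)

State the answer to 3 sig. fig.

7520 m² (already m²)
0.0945 ha × 10000 → 945 m²
0.793 acre × 4046.86 → 3209.16 m²
Total: 7520 + 945 + 3209.16 = 11674.2 m²
In yd²: 11674.2 / 0.836127 = 13962.2 yd²

1.40×10⁴ yd²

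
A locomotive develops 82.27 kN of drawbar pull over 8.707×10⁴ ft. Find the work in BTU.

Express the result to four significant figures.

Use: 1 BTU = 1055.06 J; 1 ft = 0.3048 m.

82.27 kN × 1000 → 82270 N
8.707×10⁴ ft × 0.3048 → 26538.9 m
W = F × d = 82270 N × 26538.9 m = 2.18336×10⁹ J
2.18336×10⁹ J ÷ (1055.06 J/BTU) = 2.06942×10⁶ BTU

2.069×10⁶ BTU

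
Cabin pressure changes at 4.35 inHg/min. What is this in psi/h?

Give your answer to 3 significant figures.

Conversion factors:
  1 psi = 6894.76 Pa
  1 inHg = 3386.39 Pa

128 psi/h

4.35 inHg/min × 3386.39 Pa/inHg ÷ 60 s/min = 245.513 Pa/s
245.513 Pa/s ÷ 6894.76 Pa/psi × 3600 s/h = 128.191 psi/h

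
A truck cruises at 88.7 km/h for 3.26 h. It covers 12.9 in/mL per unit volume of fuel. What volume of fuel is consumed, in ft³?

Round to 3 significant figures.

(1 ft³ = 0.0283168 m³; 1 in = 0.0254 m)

88.7 km/h → 24.6389 m/s
3.26 h → 11736 s
d = v × t = 24.6389 × 11736 = 289162 m
12.9 in/mL → 327660 m/m³
V = d / (distance per unit fuel) = 289162 / 327660 = 0.882506 m³
In ft³: 0.882506 / 0.0283168 = 31.1655 ft³

31.2 ft³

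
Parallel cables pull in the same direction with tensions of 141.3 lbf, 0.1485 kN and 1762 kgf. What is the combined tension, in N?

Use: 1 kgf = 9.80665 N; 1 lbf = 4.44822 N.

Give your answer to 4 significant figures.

1.806×10⁴ N

141.3 lbf × 4.44822 → 628.533 N
0.1485 kN × 1000 → 148.5 N
1762 kgf × 9.80665 → 17279.3 N
Sum: 628.533 + 148.5 + 17279.3 = 18056.3 N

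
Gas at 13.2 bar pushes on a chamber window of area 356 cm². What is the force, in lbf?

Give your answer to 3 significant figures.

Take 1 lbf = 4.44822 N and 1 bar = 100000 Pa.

1.06×10⁴ lbf

13.2 bar × 100000 = 1.32×10⁶ Pa
356 cm² × 0.0001 = 0.0356 m²
F = P × A = 1.32×10⁶ Pa × 0.0356 m² = 46992 N
46992 N ÷ (4.44822 N/lbf) = 10564.2 lbf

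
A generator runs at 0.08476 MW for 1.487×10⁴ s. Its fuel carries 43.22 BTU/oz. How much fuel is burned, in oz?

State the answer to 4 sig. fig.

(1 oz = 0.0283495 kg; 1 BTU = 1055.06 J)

2.764×10⁴ oz

0.08476 MW → 84760 W
E = P × t = 84760 × 14870 = 1.26038×10⁹ J
43.22 BTU/oz → 1.60848×10⁶ J/kg
m = E / e_s = 1.26038×10⁹ / 1.60848×10⁶ = 783.585 kg
In oz: 783.585 / 0.0283495 = 27640.2 oz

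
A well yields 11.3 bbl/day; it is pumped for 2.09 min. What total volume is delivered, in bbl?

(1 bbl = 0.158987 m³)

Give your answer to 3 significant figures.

0.0164 bbl

11.3 bbl/day → 2.07934×10⁻⁵ m³/s
2.09 min → 125.4 s
V = Q × t = 2.07934×10⁻⁵ × 125.4 = 0.00260749 m³
In bbl: 0.00260749 / 0.158987 = 0.0164006 bbl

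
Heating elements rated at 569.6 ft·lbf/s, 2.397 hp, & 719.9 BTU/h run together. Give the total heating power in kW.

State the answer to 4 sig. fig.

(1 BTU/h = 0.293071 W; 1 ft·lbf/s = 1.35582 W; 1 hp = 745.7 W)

2.771 kW

569.6 ft·lbf/s × 1.35582 = 772.275 W
2.397 hp × 745.7 = 1787.44 W
719.9 BTU/h × 0.293071 = 210.982 W
Combined: 772.275 + 1787.44 + 210.982 = 2770.7 W
In kW: 2770.7 / 1000 = 2.7707 kW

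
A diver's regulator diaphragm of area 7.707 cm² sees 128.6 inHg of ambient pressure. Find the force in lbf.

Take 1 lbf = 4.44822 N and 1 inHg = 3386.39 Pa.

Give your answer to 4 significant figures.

128.6 inHg × 3386.39 → 435490 Pa
7.707 cm² × 0.0001 → 7.707×10⁻⁴ m²
F = P × A = 435490 Pa × 7.707×10⁻⁴ m² = 335.632 N
335.632 N ÷ (4.44822 N/lbf) = 75.4531 lbf

75.45 lbf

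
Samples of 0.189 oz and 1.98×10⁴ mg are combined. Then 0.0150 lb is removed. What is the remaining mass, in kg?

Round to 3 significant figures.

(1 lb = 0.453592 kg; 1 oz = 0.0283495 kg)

0.189 oz × 0.0283495 → 0.00535806 kg
1.98×10⁴ mg × 10⁻⁶ → 0.0198 kg
0.0150 lb × 0.453592 → 0.00680388 kg
Sum: 0.00535806 + 0.0198 − 0.00680388 = 0.0183542 kg

0.0184 kg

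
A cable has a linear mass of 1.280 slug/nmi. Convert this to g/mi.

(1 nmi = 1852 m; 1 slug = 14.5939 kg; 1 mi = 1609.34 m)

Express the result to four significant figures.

1.280 slug/nmi × 14.5939 kg/slug ÷ 1852 m/nmi = 0.0100865 kg/m
0.0100865 kg/m ÷ 0.001 kg/g × 1609.34 m/mi = 16232.6 g/mi

1.623×10⁴ g/mi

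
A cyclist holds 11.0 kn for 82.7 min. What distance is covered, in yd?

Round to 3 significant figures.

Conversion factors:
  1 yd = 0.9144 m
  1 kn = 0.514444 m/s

3.07×10⁴ yd

11.0 kn × 0.514444 → 5.65888 m/s
82.7 min × 60 → 4962 s
d = v × t = 5.65888 m/s × 4962 s = 28079.4 m
28079.4 m ÷ (0.9144 m/yd) = 30708 yd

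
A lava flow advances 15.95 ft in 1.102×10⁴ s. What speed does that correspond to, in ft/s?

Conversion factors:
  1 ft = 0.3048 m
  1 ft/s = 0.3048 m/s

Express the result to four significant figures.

15.95 ft × 0.3048 = 4.86156 m
v = d / t = 4.86156 m / 11020 s = 4.41158×10⁻⁴ m/s
4.41158×10⁻⁴ m/s ÷ (0.3048 m/s/ft/s) = 0.00144737 ft/s

0.001447 ft/s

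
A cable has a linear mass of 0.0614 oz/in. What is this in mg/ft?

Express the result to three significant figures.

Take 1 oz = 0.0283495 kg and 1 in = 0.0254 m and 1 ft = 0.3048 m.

2.09×10⁴ mg/ft

0.0614 oz/in × 0.0283495 kg/oz ÷ 0.0254 m/in = 0.0685299 kg/m
0.0685299 kg/m ÷ 10⁻⁶ kg/mg × 0.3048 m/ft = 20887.9 mg/ft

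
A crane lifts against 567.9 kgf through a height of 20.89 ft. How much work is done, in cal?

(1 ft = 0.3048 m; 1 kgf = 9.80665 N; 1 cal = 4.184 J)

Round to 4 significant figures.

567.9 kgf × 9.80665 = 5569.2 N
20.89 ft × 0.3048 = 6.36727 m
W = F × d = 5569.2 N × 6.36727 m = 35460.6 J
35460.6 J ÷ (4.184 J/cal) = 8475.29 cal

8475 cal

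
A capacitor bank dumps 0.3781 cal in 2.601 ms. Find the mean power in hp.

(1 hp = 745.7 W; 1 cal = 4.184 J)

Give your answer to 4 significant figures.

0.8156 hp

0.3781 cal × 4.184 = 1.58197 J
2.601 ms × 0.001 = 0.002601 s
P = E / t = 1.58197 J / 0.002601 s = 608.216 W
608.216 W ÷ (745.7 W/hp) = 0.815631 hp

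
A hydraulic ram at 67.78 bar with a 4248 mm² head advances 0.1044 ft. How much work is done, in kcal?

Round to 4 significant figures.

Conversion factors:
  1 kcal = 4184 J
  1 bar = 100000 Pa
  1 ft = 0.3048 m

0.2190 kcal

67.78 bar → 6.778×10⁶ Pa
4248 mm² → 0.004248 m²
F = P × A = 6.778×10⁶ × 0.004248 = 28792.9 N
0.1044 ft → 0.0318211 m
W = F × d = 28792.9 × 0.0318211 = 916.222 J
In kcal: 916.222 / 4184 = 0.218982 kcal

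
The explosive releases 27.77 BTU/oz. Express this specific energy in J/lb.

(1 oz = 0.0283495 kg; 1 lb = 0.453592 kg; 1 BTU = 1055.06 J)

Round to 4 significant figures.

4.688×10⁵ J/lb

27.77 BTU/oz × 1055.06 J/BTU ÷ 0.0283495 kg/oz = 1.03349×10⁶ J/kg
1.03349×10⁶ J/kg × 0.453592 kg/lb = 468783 J/lb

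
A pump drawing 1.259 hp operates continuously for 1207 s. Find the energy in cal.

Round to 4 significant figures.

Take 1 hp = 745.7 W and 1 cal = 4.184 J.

1.259 hp × 745.7 → 938.836 W
E = P × t = 938.836 W × 1207 s = 1.13318×10⁶ J
1.13318×10⁶ J ÷ (4.184 J/cal) = 270837 cal

2.708×10⁵ cal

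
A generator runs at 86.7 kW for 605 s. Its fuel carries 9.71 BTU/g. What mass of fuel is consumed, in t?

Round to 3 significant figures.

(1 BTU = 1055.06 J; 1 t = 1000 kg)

0.00512 t

86.7 kW → 86700 W
E = P × t = 86700 × 605 = 5.24535×10⁷ J
9.71 BTU/g → 1.02446×10⁷ J/kg
m = E / e_s = 5.24535×10⁷ / 1.02446×10⁷ = 5.12011 kg
In t: 5.12011 / 1000 = 0.00512011 t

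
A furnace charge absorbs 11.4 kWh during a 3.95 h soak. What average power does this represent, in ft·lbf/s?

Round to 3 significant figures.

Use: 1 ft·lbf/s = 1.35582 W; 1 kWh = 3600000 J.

2130 ft·lbf/s

11.4 kWh × 3600000 → 4.104×10⁷ J
3.95 h × 3600 → 14220 s
P = E / t = 4.104×10⁷ J / 14220 s = 2886.08 W
2886.08 W ÷ (1.35582 W/ft·lbf/s) = 2128.66 ft·lbf/s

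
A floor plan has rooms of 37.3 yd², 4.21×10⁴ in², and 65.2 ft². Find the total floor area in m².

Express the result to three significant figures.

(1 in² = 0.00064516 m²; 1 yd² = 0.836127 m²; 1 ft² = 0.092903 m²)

37.3 yd² × 0.836127 = 31.1875 m²
4.21×10⁴ in² × 0.00064516 = 27.1612 m²
65.2 ft² × 0.092903 = 6.05728 m²
Combined: 31.1875 + 27.1612 + 6.05728 = 64.406 m²

64.4 m²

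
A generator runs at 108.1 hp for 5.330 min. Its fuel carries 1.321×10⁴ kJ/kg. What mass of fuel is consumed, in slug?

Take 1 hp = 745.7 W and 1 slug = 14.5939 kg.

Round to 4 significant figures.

0.1337 slug

108.1 hp → 80610.2 W
5.330 min → 319.8 s
E = P × t = 80610.2 × 319.8 = 2.57791×10⁷ J
1.321×10⁴ kJ/kg → 1.321×10⁷ J/kg
m = E / e_s = 2.57791×10⁷ / 1.321×10⁷ = 1.95148 kg
In slug: 1.95148 / 14.5939 = 0.133719 slug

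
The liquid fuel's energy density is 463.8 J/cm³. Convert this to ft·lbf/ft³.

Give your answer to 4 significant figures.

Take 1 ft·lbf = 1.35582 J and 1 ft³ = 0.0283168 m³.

9.687×10⁶ ft·lbf/ft³

463.8 J/cm³ ÷ 10⁻⁶ m³/cm³ = 4.638×10⁸ J/m³
4.638×10⁸ J/m³ ÷ 1.35582 J/ft·lbf × 0.0283168 m³/ft³ = 9.68663×10⁶ ft·lbf/ft³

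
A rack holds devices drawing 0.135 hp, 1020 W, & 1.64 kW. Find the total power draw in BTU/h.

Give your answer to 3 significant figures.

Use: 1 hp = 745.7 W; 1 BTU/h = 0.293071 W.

0.135 hp × 745.7 = 100.67 W
1020 W (already W)
1.64 kW × 1000 = 1640 W
Total: 100.67 + 1020 + 1640 = 2760.67 W
In BTU/h: 2760.67 / 0.293071 = 9419.8 BTU/h

9420 BTU/h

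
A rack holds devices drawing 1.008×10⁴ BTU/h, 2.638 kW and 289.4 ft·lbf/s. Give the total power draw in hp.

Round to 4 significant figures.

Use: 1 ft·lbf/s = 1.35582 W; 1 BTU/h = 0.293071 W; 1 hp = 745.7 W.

8.025 hp

1.008×10⁴ BTU/h × 0.293071 = 2954.16 W
2.638 kW × 1000 = 2638 W
289.4 ft·lbf/s × 1.35582 = 392.374 W
Combined: 2954.16 + 2638 + 392.374 = 5984.53 W
In hp: 5984.53 / 745.7 = 8.02539 hp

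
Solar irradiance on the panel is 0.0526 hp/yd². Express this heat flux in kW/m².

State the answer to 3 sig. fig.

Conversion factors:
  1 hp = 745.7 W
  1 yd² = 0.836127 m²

0.0469 kW/m²

0.0526 hp/yd² × 745.7 W/hp ÷ 0.836127 m²/yd² = 46.9113 W/m²
46.9113 W/m² ÷ 1000 W/kW = 0.0469113 kW/m²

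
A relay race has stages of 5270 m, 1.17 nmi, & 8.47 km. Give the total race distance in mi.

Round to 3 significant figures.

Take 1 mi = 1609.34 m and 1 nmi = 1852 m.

9.88 mi

5270 m (already m)
1.17 nmi × 1852 = 2166.84 m
8.47 km × 1000 = 8470 m
Sum: 5270 + 2166.84 + 8470 = 15906.8 m
In mi: 15906.8 / 1609.34 = 9.88405 mi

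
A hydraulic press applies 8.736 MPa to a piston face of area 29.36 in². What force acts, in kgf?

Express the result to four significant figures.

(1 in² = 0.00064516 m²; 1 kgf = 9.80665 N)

1.687×10⁴ kgf

8.736 MPa × 1000000 → 8.736×10⁶ Pa
29.36 in² × 0.00064516 → 0.0189419 m²
F = P × A = 8.736×10⁶ Pa × 0.0189419 m² = 165476 N
165476 N ÷ (9.80665 N/kgf) = 16873.9 kgf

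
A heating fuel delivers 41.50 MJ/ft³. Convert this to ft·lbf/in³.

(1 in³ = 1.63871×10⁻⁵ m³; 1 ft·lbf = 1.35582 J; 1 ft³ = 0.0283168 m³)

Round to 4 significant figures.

41.50 MJ/ft³ × 1000000 J/MJ ÷ 0.0283168 m³/ft³ = 1.46556×10⁹ J/m³
1.46556×10⁹ J/m³ ÷ 1.35582 J/ft·lbf × 1.63871×10⁻⁵ m³/in³ = 17713.5 ft·lbf/in³

1.771×10⁴ ft·lbf/in³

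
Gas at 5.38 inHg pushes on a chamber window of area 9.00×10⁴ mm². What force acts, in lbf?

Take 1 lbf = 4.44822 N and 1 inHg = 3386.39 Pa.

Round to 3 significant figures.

369 lbf

5.38 inHg × 3386.39 → 18218.8 Pa
9.00×10⁴ mm² × 10⁻⁶ → 0.09 m²
F = P × A = 18218.8 Pa × 0.09 m² = 1639.69 N
1639.69 N ÷ (4.44822 N/lbf) = 368.617 lbf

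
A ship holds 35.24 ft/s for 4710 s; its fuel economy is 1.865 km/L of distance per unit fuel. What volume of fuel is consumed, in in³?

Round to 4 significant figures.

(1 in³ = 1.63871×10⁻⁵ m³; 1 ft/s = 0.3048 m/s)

35.24 ft/s → 10.7412 m/s
d = v × t = 10.7412 × 4710 = 50591.1 m
1.865 km/L → 1.865×10⁶ m/m³
V = d / (distance per unit fuel) = 50591.1 / 1.865×10⁶ = 0.0271266 m³
In in³: 0.0271266 / 1.63871×10⁻⁵ = 1655.36 in³

1655 in³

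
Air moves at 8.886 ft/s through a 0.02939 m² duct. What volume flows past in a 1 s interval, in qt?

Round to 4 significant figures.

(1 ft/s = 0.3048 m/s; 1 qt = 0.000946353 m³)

8.886 ft/s × 0.3048 → 2.70845 m/s
V = v × A × t = 2.70845 m/s × 0.02939 m² × 1 s = 0.0796013 m³
0.0796013 m³ ÷ (0.000946353 m³/qt) = 84.1138 qt

84.11 qt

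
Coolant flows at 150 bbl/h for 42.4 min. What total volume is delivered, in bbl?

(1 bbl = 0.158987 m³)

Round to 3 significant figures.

106 bbl

150 bbl/h → 0.00662446 m³/s
42.4 min → 2544 s
V = Q × t = 0.00662446 × 2544 = 16.8526 m³
In bbl: 16.8526 / 0.158987 = 106 bbl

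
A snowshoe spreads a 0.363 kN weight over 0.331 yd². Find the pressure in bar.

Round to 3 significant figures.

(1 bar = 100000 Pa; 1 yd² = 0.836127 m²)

0.363 kN × 1000 = 363 N
0.331 yd² × 0.836127 = 0.276758 m²
P = F / A = 363 N / 0.276758 m² = 1311.62 Pa
1311.62 Pa ÷ (100000 Pa/bar) = 0.0131162 bar

0.0131 bar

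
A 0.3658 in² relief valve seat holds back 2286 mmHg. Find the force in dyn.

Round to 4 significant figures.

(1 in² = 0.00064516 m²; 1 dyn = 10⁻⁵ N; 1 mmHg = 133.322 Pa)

2286 mmHg × 133.322 → 304774 Pa
0.3658 in² × 0.00064516 → 2.36×10⁻⁴ m²
F = P × A = 304774 Pa × 2.36×10⁻⁴ m² = 71.9267 N
71.9267 N ÷ (10⁻⁵ N/dyn) = 7.19267×10⁶ dyn

7.193×10⁶ dyn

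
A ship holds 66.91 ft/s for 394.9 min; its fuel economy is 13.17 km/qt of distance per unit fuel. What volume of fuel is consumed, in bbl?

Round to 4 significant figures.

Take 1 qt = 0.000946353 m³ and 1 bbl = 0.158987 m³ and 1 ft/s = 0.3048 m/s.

0.2184 bbl

66.91 ft/s → 20.3942 m/s
394.9 min → 23694 s
d = v × t = 20.3942 × 23694 = 483220 m
13.17 km/qt → 1.39166×10⁷ m/m³
V = d / (distance per unit fuel) = 483220 / 1.39166×10⁷ = 0.0347226 m³
In bbl: 0.0347226 / 0.158987 = 0.218399 bbl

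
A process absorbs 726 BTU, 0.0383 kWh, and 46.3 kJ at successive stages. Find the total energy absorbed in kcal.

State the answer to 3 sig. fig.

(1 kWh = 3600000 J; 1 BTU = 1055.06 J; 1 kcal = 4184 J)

227 kcal

726 BTU × 1055.06 → 765974 J
0.0383 kWh × 3600000 → 137880 J
46.3 kJ × 1000 → 46300 J
Total: 765974 + 137880 + 46300 = 950154 J
In kcal: 950154 / 4184 = 227.092 kcal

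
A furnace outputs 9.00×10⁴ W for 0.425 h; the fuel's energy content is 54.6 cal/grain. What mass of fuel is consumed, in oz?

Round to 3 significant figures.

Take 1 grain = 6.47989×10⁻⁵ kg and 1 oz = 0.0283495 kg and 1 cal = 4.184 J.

1380 oz

0.425 h → 1530 s
E = P × t = 90000 × 1530 = 1.377×10⁸ J
54.6 cal/grain → 3.52547×10⁶ J/kg
m = E / e_s = 1.377×10⁸ / 3.52547×10⁶ = 39.0586 kg
In oz: 39.0586 / 0.0283495 = 1377.75 oz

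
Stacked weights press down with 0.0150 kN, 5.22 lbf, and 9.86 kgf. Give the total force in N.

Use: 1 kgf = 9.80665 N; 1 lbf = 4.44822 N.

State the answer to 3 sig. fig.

0.0150 kN × 1000 = 15 N
5.22 lbf × 4.44822 = 23.2197 N
9.86 kgf × 9.80665 = 96.6936 N
Sum: 15 + 23.2197 + 96.6936 = 134.913 N

135 N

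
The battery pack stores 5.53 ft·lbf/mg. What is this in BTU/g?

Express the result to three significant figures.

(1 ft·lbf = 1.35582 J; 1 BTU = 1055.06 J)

7.11 BTU/g

5.53 ft·lbf/mg × 1.35582 J/ft·lbf ÷ 10⁻⁶ kg/mg = 7.49768×10⁶ J/kg
7.49768×10⁶ J/kg ÷ 1055.06 J/BTU × 0.001 kg/g = 7.1064 BTU/g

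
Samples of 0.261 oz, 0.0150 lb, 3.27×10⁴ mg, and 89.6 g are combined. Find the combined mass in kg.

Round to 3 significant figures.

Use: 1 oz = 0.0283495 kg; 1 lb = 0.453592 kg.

0.261 oz × 0.0283495 = 0.00739922 kg
0.0150 lb × 0.453592 = 0.00680388 kg
3.27×10⁴ mg × 10⁻⁶ = 0.0327 kg
89.6 g × 0.001 = 0.0896 kg
Combined: 0.00739922 + 0.00680388 + 0.0327 + 0.0896 = 0.136503 kg

0.137 kg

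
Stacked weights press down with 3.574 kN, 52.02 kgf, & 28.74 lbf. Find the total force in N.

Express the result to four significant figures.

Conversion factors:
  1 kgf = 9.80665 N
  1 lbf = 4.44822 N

3.574 kN × 1000 = 3574 N
52.02 kgf × 9.80665 = 510.142 N
28.74 lbf × 4.44822 = 127.842 N
Sum: 3574 + 510.142 + 127.842 = 4211.98 N

4212 N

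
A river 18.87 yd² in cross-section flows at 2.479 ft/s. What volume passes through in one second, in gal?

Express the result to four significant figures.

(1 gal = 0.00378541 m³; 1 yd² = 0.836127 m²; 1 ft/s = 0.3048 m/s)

2.479 ft/s × 0.3048 = 0.755599 m/s
18.87 yd² × 0.836127 = 15.7777 m²
V = v × A × t = 0.755599 m/s × 15.7777 m² × 1 s = 11.9216 m³
11.9216 m³ ÷ (0.00378541 m³/gal) = 3149.36 gal

3149 gal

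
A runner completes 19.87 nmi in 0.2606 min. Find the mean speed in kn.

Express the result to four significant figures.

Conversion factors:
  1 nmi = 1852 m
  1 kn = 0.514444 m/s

4575 kn

19.87 nmi × 1852 → 36799.2 m
0.2606 min × 60 → 15.636 s
v = d / t = 36799.2 m / 15.636 s = 2353.49 m/s
2353.49 m/s ÷ (0.514444 m/s/kn) = 4574.82 kn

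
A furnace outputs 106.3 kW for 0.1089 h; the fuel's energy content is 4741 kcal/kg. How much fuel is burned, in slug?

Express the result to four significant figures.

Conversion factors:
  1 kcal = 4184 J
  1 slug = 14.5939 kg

106.3 kW → 106300 W
0.1089 h → 392.04 s
E = P × t = 106300 × 392.04 = 4.16739×10⁷ J
4741 kcal/kg → 1.98363×10⁷ J/kg
m = E / e_s = 4.16739×10⁷ / 1.98363×10⁷ = 2.10089 kg
In slug: 2.10089 / 14.5939 = 0.143957 slug

0.1440 slug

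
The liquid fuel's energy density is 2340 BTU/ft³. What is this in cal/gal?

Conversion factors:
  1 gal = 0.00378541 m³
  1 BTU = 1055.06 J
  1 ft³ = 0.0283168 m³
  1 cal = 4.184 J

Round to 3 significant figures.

2340 BTU/ft³ × 1055.06 J/BTU ÷ 0.0283168 m³/ft³ = 8.71864×10⁷ J/m³
8.71864×10⁷ J/m³ ÷ 4.184 J/cal × 0.00378541 m³/gal = 78880.6 cal/gal

7.89×10⁴ cal/gal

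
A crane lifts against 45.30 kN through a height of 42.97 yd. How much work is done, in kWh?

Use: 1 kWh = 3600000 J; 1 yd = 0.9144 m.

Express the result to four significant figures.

0.4944 kWh

45.30 kN × 1000 → 45300 N
42.97 yd × 0.9144 → 39.2918 m
W = F × d = 45300 N × 39.2918 m = 1.77992×10⁶ J
1.77992×10⁶ J ÷ (3600000 J/kWh) = 0.494422 kWh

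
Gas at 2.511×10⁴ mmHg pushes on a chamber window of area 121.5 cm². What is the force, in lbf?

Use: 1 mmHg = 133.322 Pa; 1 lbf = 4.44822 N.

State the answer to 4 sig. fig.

2.511×10⁴ mmHg × 133.322 → 3.34772×10⁶ Pa
121.5 cm² × 0.0001 → 0.01215 m²
F = P × A = 3.34772×10⁶ Pa × 0.01215 m² = 40674.8 N
40674.8 N ÷ (4.44822 N/lbf) = 9144.06 lbf

9144 lbf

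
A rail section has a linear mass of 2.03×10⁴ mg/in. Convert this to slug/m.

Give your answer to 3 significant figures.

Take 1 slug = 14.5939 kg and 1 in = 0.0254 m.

2.03×10⁴ mg/in × 10⁻⁶ kg/mg ÷ 0.0254 m/in = 0.799213 kg/m
0.799213 kg/m ÷ 14.5939 kg/slug = 0.0547635 slug/m

0.0548 slug/m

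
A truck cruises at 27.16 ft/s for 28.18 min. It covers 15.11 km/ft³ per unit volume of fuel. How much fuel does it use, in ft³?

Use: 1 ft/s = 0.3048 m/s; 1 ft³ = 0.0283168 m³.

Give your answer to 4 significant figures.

27.16 ft/s → 8.27837 m/s
28.18 min → 1690.8 s
d = v × t = 8.27837 × 1690.8 = 13997.1 m
15.11 km/ft³ → 533605 m/m³
V = d / (distance per unit fuel) = 13997.1 / 533605 = 0.0262312 m³
In ft³: 0.0262312 / 0.0283168 = 0.926348 ft³

0.9263 ft³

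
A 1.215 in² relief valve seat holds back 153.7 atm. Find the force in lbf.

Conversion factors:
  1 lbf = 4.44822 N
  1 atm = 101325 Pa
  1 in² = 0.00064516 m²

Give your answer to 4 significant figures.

153.7 atm × 101325 = 1.55737×10⁷ Pa
1.215 in² × 0.00064516 = 7.83869×10⁻⁴ m²
F = P × A = 1.55737×10⁷ Pa × 7.83869×10⁻⁴ m² = 12207.7 N
12207.7 N ÷ (4.44822 N/lbf) = 2744.4 lbf

2744 lbf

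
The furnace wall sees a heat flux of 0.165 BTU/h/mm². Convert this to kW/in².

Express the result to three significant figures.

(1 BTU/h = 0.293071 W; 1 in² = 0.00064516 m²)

0.0312 kW/in²

0.165 BTU/h/mm² × 0.293071 W/BTU/h ÷ 10⁻⁶ m²/mm² = 48356.7 W/m²
48356.7 W/m² ÷ 1000 W/kW × 0.00064516 m²/in² = 0.0311978 kW/in²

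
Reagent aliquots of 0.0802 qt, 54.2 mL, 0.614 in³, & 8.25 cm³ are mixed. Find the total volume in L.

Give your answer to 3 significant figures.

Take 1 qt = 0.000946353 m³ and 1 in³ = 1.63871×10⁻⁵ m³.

0.0802 qt × 0.000946353 = 7.58975×10⁻⁵ m³
54.2 mL × 10⁻⁶ = 5.42×10⁻⁵ m³
0.614 in³ × 1.63871×10⁻⁵ = 1.00617×10⁻⁵ m³
8.25 cm³ × 10⁻⁶ = 8.25×10⁻⁶ m³
Total: 7.58975×10⁻⁵ + 5.42×10⁻⁵ + 1.00617×10⁻⁵ + 8.25×10⁻⁶ = 1.48409×10⁻⁴ m³
In L: 1.48409×10⁻⁴ / 0.001 = 0.148409 L

0.148 L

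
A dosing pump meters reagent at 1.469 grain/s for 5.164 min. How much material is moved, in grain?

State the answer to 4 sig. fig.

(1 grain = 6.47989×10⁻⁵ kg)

455.2 grain

1.469 grain/s → 9.51896×10⁻⁵ kg/s
5.164 min → 309.84 s
m = ṁ × t = 9.51896×10⁻⁵ × 309.84 = 0.0294935 kg
In grain: 0.0294935 / 6.47989×10⁻⁵ = 455.154 grain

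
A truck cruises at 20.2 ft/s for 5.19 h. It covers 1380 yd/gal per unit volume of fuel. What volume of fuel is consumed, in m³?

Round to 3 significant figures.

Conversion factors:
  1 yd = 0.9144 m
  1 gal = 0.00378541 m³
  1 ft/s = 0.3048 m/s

20.2 ft/s → 6.15696 m/s
5.19 h → 18684 s
d = v × t = 6.15696 × 18684 = 115037 m
1380 yd/gal → 333351 m/m³
V = d / (distance per unit fuel) = 115037 / 333351 = 0.345093 m³

0.345 m³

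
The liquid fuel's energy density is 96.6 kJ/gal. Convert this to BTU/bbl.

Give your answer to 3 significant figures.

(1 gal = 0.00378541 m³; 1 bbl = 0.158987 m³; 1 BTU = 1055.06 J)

96.6 kJ/gal × 1000 J/kJ ÷ 0.00378541 m³/gal = 2.5519×10⁷ J/m³
2.5519×10⁷ J/m³ ÷ 1055.06 J/BTU × 0.158987 m³/bbl = 3845.46 BTU/bbl

3850 BTU/bbl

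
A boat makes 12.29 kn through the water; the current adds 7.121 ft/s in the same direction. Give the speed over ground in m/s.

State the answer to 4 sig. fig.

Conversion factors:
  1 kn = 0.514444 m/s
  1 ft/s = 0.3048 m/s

12.29 kn × 0.514444 → 6.32252 m/s
7.121 ft/s × 0.3048 → 2.17048 m/s
Total: 6.32252 + 2.17048 = 8.493 m/s

8.493 m/s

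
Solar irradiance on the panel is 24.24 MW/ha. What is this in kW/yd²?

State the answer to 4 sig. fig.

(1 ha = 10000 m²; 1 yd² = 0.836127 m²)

24.24 MW/ha × 1000000 W/MW ÷ 10000 m²/ha = 2424 W/m²
2424 W/m² ÷ 1000 W/kW × 0.836127 m²/yd² = 2.02677 kW/yd²

2.027 kW/yd²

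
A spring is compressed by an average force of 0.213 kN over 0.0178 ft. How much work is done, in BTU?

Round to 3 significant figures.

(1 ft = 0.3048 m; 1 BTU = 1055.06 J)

0.00110 BTU

0.213 kN × 1000 → 213 N
0.0178 ft × 0.3048 → 0.00542544 m
W = F × d = 213 N × 0.00542544 m = 1.15562 J
1.15562 J ÷ (1055.06 J/BTU) = 0.00109531 BTU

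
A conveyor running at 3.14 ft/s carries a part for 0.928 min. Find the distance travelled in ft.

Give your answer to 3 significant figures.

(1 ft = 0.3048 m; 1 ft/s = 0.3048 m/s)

3.14 ft/s × 0.3048 = 0.957072 m/s
0.928 min × 60 = 55.68 s
d = v × t = 0.957072 m/s × 55.68 s = 53.2898 m
53.2898 m ÷ (0.3048 m/ft) = 174.835 ft

175 ft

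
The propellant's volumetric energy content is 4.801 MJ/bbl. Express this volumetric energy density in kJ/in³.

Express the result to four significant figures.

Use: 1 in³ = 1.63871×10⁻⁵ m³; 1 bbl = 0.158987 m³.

0.4948 kJ/in³

4.801 MJ/bbl × 1000000 J/MJ ÷ 0.158987 m³/bbl = 3.01974×10⁷ J/m³
3.01974×10⁷ J/m³ ÷ 1000 J/kJ × 1.63871×10⁻⁵ m³/in³ = 0.494848 kJ/in³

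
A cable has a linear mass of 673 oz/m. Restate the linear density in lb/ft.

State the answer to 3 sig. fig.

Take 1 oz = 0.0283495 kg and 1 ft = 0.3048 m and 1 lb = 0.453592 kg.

673 oz/m × 0.0283495 kg/oz = 19.0792 kg/m
19.0792 kg/m ÷ 0.453592 kg/lb × 0.3048 m/ft = 12.8206 lb/ft

12.8 lb/ft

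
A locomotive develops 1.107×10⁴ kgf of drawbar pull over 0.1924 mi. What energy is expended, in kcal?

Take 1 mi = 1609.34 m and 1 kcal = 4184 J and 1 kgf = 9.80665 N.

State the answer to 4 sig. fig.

1.107×10⁴ kgf × 9.80665 → 108560 N
0.1924 mi × 1609.34 → 309.637 m
W = F × d = 108560 N × 309.637 m = 3.36142×10⁷ J
3.36142×10⁷ J ÷ (4184 J/kcal) = 8033.99 kcal

8034 kcal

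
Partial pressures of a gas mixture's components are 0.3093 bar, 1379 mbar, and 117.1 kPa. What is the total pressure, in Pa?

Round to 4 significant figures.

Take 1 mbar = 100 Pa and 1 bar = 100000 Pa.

0.3093 bar × 100000 = 30930 Pa
1379 mbar × 100 = 137900 Pa
117.1 kPa × 1000 = 117100 Pa
Total: 30930 + 137900 + 117100 = 285930 Pa

2.859×10⁵ Pa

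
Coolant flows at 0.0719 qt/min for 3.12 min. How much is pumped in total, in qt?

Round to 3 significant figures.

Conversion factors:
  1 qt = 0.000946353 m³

0.0719 qt/min → 1.13405×10⁻⁶ m³/s
3.12 min → 187.2 s
V = Q × t = 1.13405×10⁻⁶ × 187.2 = 2.12294×10⁻⁴ m³
In qt: 2.12294×10⁻⁴ / 0.000946353 = 0.224329 qt

0.224 qt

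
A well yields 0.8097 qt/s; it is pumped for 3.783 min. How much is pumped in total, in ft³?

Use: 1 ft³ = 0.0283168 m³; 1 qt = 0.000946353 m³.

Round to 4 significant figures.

6.142 ft³

0.8097 qt/s → 7.66262×10⁻⁴ m³/s
3.783 min → 226.98 s
V = Q × t = 7.66262×10⁻⁴ × 226.98 = 0.173926 m³
In ft³: 0.173926 / 0.0283168 = 6.14215 ft³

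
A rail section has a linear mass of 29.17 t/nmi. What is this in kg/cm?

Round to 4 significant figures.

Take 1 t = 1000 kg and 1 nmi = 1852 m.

29.17 t/nmi × 1000 kg/t ÷ 1852 m/nmi = 15.7505 kg/m
15.7505 kg/m × 0.01 m/cm = 0.157505 kg/cm

0.1575 kg/cm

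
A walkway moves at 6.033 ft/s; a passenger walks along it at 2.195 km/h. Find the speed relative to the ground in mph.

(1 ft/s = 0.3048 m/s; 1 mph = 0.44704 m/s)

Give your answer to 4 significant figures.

6.033 ft/s × 0.3048 = 1.83886 m/s
2.195 km/h × (1/3.6) = 0.609722 m/s
Combined: 1.83886 + 0.609722 = 2.44858 m/s
In mph: 2.44858 / 0.44704 = 5.47732 mph

5.477 mph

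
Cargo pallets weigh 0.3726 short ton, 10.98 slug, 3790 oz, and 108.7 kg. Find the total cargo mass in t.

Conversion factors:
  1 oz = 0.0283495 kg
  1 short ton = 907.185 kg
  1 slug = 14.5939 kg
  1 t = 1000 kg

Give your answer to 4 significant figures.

0.3726 short ton × 907.185 = 338.017 kg
10.98 slug × 14.5939 = 160.241 kg
3790 oz × 0.0283495 = 107.445 kg
108.7 kg (already kg)
Total: 338.017 + 160.241 + 107.445 + 108.7 = 714.403 kg
In t: 714.403 / 1000 = 0.714403 t

0.7144 t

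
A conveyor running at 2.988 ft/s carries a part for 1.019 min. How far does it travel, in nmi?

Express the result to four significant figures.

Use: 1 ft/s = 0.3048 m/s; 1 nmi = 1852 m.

0.03007 nmi

2.988 ft/s × 0.3048 → 0.910742 m/s
1.019 min × 60 → 61.14 s
d = v × t = 0.910742 m/s × 61.14 s = 55.6828 m
55.6828 m ÷ (1852 m/nmi) = 0.0300663 nmi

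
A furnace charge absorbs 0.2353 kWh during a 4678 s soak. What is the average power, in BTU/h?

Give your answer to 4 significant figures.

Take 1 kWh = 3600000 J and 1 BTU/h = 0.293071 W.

617.9 BTU/h

0.2353 kWh × 3600000 = 847080 J
P = E / t = 847080 J / 4678 s = 181.077 W
181.077 W ÷ (0.293071 W/BTU/h) = 617.861 BTU/h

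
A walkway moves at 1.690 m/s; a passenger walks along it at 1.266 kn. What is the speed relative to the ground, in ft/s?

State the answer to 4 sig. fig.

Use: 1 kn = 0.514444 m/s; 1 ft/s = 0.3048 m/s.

1.690 m/s (already m/s)
1.266 kn × 0.514444 → 0.651286 m/s
Sum: 1.69 + 0.651286 = 2.34129 m/s
In ft/s: 2.34129 / 0.3048 = 7.6814 ft/s

7.681 ft/s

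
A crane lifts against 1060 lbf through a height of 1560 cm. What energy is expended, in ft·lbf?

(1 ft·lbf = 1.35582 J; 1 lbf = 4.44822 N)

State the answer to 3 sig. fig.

5.43×10⁴ ft·lbf

1060 lbf × 4.44822 → 4715.11 N
1560 cm × 0.01 → 15.6 m
W = F × d = 4715.11 N × 15.6 m = 73555.7 J
73555.7 J ÷ (1.35582 J/ft·lbf) = 54251.8 ft·lbf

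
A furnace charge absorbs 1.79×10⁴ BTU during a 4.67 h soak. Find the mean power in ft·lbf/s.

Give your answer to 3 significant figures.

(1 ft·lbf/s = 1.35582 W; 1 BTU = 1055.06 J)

829 ft·lbf/s

1.79×10⁴ BTU × 1055.06 → 1.88856×10⁷ J
4.67 h × 3600 → 16812 s
P = E / t = 1.88856×10⁷ J / 16812 s = 1123.34 W
1123.34 W ÷ (1.35582 W/ft·lbf/s) = 828.532 ft·lbf/s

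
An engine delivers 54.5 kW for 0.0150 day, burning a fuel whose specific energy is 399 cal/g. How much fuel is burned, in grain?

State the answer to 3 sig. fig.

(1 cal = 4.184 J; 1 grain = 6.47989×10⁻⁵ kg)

54.5 kW → 54500 W
0.0150 day → 1296 s
E = P × t = 54500 × 1296 = 7.0632×10⁷ J
399 cal/g → 1.66942×10⁶ J/kg
m = E / e_s = 7.0632×10⁷ / 1.66942×10⁶ = 42.3093 kg
In grain: 42.3093 / 6.47989×10⁻⁵ = 652932 grain

6.53×10⁵ grain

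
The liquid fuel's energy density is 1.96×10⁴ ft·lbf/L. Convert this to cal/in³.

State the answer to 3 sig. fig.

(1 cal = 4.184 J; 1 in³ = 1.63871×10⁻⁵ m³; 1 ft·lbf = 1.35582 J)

1.96×10⁴ ft·lbf/L × 1.35582 J/ft·lbf ÷ 0.001 m³/L = 2.65741×10⁷ J/m³
2.65741×10⁷ J/m³ ÷ 4.184 J/cal × 1.63871×10⁻⁵ m³/in³ = 104.08 cal/in³

104 cal/in³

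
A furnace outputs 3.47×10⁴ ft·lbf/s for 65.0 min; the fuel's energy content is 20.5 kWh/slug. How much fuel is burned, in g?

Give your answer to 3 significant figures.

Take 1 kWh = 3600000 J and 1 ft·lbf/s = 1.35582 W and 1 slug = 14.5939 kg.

3.63×10⁴ g

3.47×10⁴ ft·lbf/s → 47047 W
65.0 min → 3900 s
E = P × t = 47047 × 3900 = 1.83483×10⁸ J
20.5 kWh/slug → 5.05691×10⁶ J/kg
m = E / e_s = 1.83483×10⁸ / 5.05691×10⁶ = 36.2836 kg
In g: 36.2836 / 0.001 = 36283.6 g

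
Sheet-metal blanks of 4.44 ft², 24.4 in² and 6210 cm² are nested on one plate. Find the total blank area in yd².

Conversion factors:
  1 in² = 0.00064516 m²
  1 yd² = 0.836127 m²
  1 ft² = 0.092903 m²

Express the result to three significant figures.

1.25 yd²

4.44 ft² × 0.092903 = 0.412489 m²
24.4 in² × 0.00064516 = 0.0157419 m²
6210 cm² × 0.0001 = 0.621 m²
Combined: 0.412489 + 0.0157419 + 0.621 = 1.04923 m²
In yd²: 1.04923 / 0.836127 = 1.25487 yd²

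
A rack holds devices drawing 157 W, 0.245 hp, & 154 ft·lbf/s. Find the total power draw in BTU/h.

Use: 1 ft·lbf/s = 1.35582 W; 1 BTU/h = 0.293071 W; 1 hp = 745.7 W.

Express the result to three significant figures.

1870 BTU/h

157 W (already W)
0.245 hp × 745.7 = 182.696 W
154 ft·lbf/s × 1.35582 = 208.796 W
Total: 157 + 182.696 + 208.796 = 548.492 W
In BTU/h: 548.492 / 0.293071 = 1871.53 BTU/h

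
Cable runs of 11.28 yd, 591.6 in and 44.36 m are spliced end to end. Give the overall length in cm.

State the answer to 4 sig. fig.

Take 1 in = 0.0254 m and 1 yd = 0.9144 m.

6970 cm

11.28 yd × 0.9144 = 10.3144 m
591.6 in × 0.0254 = 15.0266 m
44.36 m (already m)
Sum: 10.3144 + 15.0266 + 44.36 = 69.701 m
In cm: 69.701 / 0.01 = 6970.1 cm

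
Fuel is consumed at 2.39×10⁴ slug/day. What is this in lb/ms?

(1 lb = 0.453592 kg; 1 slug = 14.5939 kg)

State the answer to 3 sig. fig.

2.39×10⁴ slug/day × 14.5939 kg/slug ÷ 86400 s/day = 4.03697 kg/s
4.03697 kg/s ÷ 0.453592 kg/lb × 0.001 s/ms = 0.0089 lb/ms

0.00890 lb/ms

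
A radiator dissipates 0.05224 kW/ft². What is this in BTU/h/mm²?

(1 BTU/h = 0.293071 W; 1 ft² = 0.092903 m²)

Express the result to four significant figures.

0.05224 kW/ft² × 1000 W/kW ÷ 0.092903 m²/ft² = 562.307 W/m²
562.307 W/m² ÷ 0.293071 W/BTU/h × 10⁻⁶ m²/mm² = 0.00191867 BTU/h/mm²

0.001919 BTU/h/mm²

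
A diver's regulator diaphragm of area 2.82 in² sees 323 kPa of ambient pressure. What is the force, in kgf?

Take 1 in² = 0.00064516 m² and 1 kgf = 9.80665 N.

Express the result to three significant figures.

323 kPa × 1000 = 323000 Pa
2.82 in² × 0.00064516 = 0.00181935 m²
F = P × A = 323000 Pa × 0.00181935 m² = 587.65 N
587.65 N ÷ (9.80665 N/kgf) = 59.9236 kgf

59.9 kgf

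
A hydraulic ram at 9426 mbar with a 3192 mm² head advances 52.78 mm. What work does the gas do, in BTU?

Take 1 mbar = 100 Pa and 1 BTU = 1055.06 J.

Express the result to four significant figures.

9426 mbar → 942600 Pa
3192 mm² → 0.003192 m²
F = P × A = 942600 × 0.003192 = 3008.78 N
52.78 mm → 0.05278 m
W = F × d = 3008.78 × 0.05278 = 158.803 J
In BTU: 158.803 / 1055.06 = 0.150516 BTU

0.1505 BTU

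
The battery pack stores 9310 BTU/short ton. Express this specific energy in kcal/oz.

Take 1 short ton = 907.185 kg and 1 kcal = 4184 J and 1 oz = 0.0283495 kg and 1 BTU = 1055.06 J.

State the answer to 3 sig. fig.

0.0734 kcal/oz

9310 BTU/short ton × 1055.06 J/BTU ÷ 907.185 kg/short ton = 10827.6 J/kg
10827.6 J/kg ÷ 4184 J/kcal × 0.0283495 kg/oz = 0.0733645 kcal/oz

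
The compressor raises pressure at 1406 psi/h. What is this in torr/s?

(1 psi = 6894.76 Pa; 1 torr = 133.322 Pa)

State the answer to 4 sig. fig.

1406 psi/h × 6894.76 Pa/psi ÷ 3600 s/h = 2692.79 Pa/s
2692.79 Pa/s ÷ 133.322 Pa/torr = 20.1976 torr/s

20.20 torr/s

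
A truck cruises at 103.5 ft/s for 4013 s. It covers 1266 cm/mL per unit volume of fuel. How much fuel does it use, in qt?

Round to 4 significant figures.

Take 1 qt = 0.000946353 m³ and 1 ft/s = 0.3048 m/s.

103.5 ft/s → 31.5468 m/s
d = v × t = 31.5468 × 4013 = 126597 m
1266 cm/mL → 1.266×10⁷ m/m³
V = d / (distance per unit fuel) = 126597 / 1.266×10⁷ = 0.00999976 m³
In qt: 0.00999976 / 0.000946353 = 10.5666 qt

10.57 qt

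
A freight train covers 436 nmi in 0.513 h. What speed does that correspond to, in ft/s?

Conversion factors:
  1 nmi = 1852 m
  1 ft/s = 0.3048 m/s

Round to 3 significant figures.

436 nmi × 1852 → 807472 m
0.513 h × 3600 → 1846.8 s
v = d / t = 807472 m / 1846.8 s = 437.228 m/s
437.228 m/s ÷ (0.3048 m/s/ft/s) = 1434.48 ft/s

1430 ft/s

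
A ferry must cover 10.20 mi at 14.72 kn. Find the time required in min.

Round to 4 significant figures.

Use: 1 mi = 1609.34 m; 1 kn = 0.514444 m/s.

10.20 mi × 1609.34 = 16415.3 m
14.72 kn × 0.514444 = 7.57262 m/s
t = d / v = 16415.3 m / 7.57262 m/s = 2167.72 s
2167.72 s ÷ (60 s/min) = 36.1287 min

36.13 min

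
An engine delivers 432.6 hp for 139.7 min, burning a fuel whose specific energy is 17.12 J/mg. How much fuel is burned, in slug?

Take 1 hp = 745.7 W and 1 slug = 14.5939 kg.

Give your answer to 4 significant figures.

10.82 slug

432.6 hp → 322590 W
139.7 min → 8382 s
E = P × t = 322590 × 8382 = 2.70395×10⁹ J
17.12 J/mg → 1.712×10⁷ J/kg
m = E / e_s = 2.70395×10⁹ / 1.712×10⁷ = 157.941 kg
In slug: 157.941 / 14.5939 = 10.8224 slug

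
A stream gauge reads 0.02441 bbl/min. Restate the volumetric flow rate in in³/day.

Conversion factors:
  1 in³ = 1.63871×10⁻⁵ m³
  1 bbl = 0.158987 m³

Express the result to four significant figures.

3.410×10⁵ in³/day

0.02441 bbl/min × 0.158987 m³/bbl ÷ 60 s/min = 6.46812×10⁻⁵ m³/s
6.46812×10⁻⁵ m³/s ÷ 1.63871×10⁻⁵ m³/in³ × 86400 s/day = 341028 in³/day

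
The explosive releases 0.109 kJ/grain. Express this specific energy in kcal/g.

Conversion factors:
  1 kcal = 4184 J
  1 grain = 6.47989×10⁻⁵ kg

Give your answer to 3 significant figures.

0.109 kJ/grain × 1000 J/kJ ÷ 6.47989×10⁻⁵ kg/grain = 1.68213×10⁶ J/kg
1.68213×10⁶ J/kg ÷ 4184 J/kcal × 0.001 kg/g = 0.402039 kcal/g

0.402 kcal/g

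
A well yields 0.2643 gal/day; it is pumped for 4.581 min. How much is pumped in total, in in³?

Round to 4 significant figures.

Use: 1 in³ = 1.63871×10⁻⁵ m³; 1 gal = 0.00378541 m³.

0.2643 gal/day → 1.15797×10⁻⁸ m³/s
4.581 min → 274.86 s
V = Q × t = 1.15797×10⁻⁸ × 274.86 = 3.1828×10⁻⁶ m³
In in³: 3.1828×10⁻⁶ / 1.63871×10⁻⁵ = 0.194226 in³

0.1942 in³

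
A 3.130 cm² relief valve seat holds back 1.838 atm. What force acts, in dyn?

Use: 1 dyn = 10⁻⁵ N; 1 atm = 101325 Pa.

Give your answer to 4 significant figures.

1.838 atm × 101325 → 186235 Pa
3.130 cm² × 0.0001 → 3.13×10⁻⁴ m²
F = P × A = 186235 Pa × 3.13×10⁻⁴ m² = 58.2916 N
58.2916 N ÷ (10⁻⁵ N/dyn) = 5.82916×10⁶ dyn

5.829×10⁶ dyn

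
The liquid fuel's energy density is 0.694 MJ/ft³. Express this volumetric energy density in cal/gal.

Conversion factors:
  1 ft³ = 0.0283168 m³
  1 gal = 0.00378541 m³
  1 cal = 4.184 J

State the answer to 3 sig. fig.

0.694 MJ/ft³ × 1000000 J/MJ ÷ 0.0283168 m³/ft³ = 2.45084×10⁷ J/m³
2.45084×10⁷ J/m³ ÷ 4.184 J/cal × 0.00378541 m³/gal = 22173.6 cal/gal

2.22×10⁴ cal/gal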